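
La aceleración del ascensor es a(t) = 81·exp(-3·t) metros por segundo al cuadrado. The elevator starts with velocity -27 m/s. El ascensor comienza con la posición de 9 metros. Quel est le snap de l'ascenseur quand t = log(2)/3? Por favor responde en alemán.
Ausgehend von der Beschleunigung a(t) = 81·exp(-3·t), nehmen wir 2 Ableitungen. Durch Ableiten von der Beschleunigung erhalten wir den Ruck: j(t) = -243·exp(-3·t). Die Ableitung von dem Ruck ergibt den Snap: s(t) = 729·exp(-3·t). Wir haben den Snap s(t) = 729·exp(-3·t). Durch Einsetzen von t = log(2)/3: s(log(2)/3) = 729/2.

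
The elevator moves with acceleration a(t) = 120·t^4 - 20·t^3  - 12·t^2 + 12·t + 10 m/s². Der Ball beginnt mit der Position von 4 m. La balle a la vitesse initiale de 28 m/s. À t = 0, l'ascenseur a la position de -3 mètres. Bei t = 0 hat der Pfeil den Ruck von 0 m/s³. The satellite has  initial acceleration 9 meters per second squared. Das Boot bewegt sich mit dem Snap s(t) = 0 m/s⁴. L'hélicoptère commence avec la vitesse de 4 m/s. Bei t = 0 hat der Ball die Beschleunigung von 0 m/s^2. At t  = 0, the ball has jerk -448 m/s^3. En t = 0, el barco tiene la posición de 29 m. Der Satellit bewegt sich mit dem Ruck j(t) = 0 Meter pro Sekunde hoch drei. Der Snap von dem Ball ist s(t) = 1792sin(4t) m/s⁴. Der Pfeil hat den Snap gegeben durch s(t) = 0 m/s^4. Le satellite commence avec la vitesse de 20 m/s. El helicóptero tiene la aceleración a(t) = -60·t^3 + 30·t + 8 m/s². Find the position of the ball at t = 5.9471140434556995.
To find the answer, we compute 4 antiderivatives of s(t) = 1792·sin(4·t). Integrating snap and using the initial condition j(0) = -448, we get j(t) = -448·cos(4·t). The antiderivative of jerk, with a(0) = 0, gives acceleration: a(t) = -112·sin(4·t). The integral of acceleration is velocity. Using v(0) = 28, we get v(t) = 28·cos(4·t). Finding the integral of v(t) and using x(0) = 4: x(t) = 7·sin(4·t) + 4. From the given position equation x(t) = 7·sin(4·t) + 4, we substitute t = 5.9471140434556995 to get x = -2.82119073744415.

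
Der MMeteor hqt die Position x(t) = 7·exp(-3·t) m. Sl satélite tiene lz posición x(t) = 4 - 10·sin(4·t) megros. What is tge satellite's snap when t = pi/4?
Starting from position x(t) = 4 - 10·sin(4·t), we take 4 derivatives. The derivative of position gives velocity: v(t) = -40·cos(4·t). Taking d/dt of v(t), we find a(t) = 160·sin(4·t). The derivative of acceleration gives jerk: j(t) = 640·cos(4·t). The derivative of jerk gives snap: s(t) = -2560·sin(4·t). Using s(t) = -2560·sin(4·t) and substituting t = pi/4, we find s = 0.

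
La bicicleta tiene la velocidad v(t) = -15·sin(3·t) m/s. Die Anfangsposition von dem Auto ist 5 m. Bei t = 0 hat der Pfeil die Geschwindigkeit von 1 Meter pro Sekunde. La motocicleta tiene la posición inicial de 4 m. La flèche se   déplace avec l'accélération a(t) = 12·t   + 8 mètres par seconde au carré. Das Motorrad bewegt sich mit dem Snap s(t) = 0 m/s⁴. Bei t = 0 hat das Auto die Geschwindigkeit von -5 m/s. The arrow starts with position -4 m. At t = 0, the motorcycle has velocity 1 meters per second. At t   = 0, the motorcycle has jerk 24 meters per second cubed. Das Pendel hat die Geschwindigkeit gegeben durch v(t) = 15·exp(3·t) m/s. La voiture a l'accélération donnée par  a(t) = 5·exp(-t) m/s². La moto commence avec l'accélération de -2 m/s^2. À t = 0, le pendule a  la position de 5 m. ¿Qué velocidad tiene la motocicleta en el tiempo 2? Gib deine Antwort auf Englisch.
To find the answer, we compute 3 antiderivatives of s(t) = 0. Finding the integral of s(t) and using j(0) = 24: j(t) = 24. The antiderivative of jerk, with a(0) = -2, gives acceleration: a(t) = 24·t - 2. Integrating acceleration and using the initial condition v(0) = 1, we get v(t) = 12·t^2 - 2·t + 1. Using v(t) = 12·t^2 - 2·t + 1 and substituting t = 2, we find v = 45.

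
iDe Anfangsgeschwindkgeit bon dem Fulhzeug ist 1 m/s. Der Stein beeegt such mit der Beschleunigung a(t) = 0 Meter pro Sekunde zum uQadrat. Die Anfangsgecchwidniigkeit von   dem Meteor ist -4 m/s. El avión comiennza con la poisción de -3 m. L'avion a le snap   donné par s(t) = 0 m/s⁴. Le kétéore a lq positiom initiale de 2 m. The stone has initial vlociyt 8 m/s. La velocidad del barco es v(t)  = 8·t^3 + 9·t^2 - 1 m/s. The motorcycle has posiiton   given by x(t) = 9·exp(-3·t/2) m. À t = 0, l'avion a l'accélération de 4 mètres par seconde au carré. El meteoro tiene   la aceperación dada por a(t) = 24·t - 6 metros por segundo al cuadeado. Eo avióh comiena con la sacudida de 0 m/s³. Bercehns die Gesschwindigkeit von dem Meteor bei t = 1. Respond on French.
En partant de l'accélération a(t) = 24·t - 6, nous prenons 1 primitive. La primitive de l'accélération, avec v(0) = -4, donne la vitesse: v(t) = 12·t^2 - 6·t - 4. Nous avons la vitesse v(t) = 12·t^2 - 6·t - 4. En substituant t = 1: v(1) = 2.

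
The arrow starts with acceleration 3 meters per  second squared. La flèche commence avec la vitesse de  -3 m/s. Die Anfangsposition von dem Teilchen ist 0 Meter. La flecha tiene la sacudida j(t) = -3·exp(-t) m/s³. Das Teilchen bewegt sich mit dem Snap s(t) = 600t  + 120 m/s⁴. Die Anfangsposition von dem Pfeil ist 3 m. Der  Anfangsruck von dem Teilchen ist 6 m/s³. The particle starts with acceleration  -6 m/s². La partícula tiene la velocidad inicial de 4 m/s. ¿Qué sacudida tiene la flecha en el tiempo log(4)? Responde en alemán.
Wir haben den Ruck j(t) = -3·exp(-t). Durch Einsetzen von t = log(4): j(log(4)) = -3/4.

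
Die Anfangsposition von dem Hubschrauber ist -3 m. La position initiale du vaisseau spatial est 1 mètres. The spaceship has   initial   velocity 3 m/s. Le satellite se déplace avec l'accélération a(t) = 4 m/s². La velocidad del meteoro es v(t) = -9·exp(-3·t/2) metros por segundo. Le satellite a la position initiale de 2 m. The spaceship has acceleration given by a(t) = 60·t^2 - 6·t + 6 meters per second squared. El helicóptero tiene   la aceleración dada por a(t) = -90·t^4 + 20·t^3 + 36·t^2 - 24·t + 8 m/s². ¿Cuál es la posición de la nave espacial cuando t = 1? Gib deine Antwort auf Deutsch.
Wir müssen das Integral unserer Gleichung für die Beschleunigung a(t) = 60·t^2 - 6·t + 6 2-mal finden. Die Stammfunktion von der Beschleunigung ist die Geschwindigkeit. Mit v(0) = 3 erhalten wir v(t) = 20·t^3 - 3·t^2 + 6·t + 3. Mit ∫v(t)dt und Anwendung von x(0) = 1, finden wir x(t) = 5·t^4 - t^3 + 3·t^2 + 3·t + 1. Mit x(t) = 5·t^4 - t^3 + 3·t^2 + 3·t + 1 und Einsetzen von t = 1, finden wir x = 11.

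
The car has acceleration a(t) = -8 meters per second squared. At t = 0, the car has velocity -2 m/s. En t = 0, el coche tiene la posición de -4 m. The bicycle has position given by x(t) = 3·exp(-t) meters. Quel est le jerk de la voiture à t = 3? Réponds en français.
En partant de l'accélération a(t) = -8, nous prenons 1 dérivée. La dérivée de l'accélération donne le jerk: j(t) = 0. Nous avons le jerk j(t) = 0. En substituant t = 3: j(3) = 0.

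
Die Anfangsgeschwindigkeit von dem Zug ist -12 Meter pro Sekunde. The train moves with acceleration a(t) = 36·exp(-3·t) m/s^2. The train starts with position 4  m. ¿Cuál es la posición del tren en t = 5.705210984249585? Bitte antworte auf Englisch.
Starting from acceleration a(t) = 36·exp(-3·t), we take 2 integrals. Taking ∫a(t)dt and applying v(0) = -12, we find v(t) = -12·exp(-3·t). The integral of velocity is position. Using x(0) = 4, we get x(t) = 4·exp(-3·t). Using x(t) = 4·exp(-3·t) and substituting t = 5.705210984249585, we find x = 1.47514613480670E-7.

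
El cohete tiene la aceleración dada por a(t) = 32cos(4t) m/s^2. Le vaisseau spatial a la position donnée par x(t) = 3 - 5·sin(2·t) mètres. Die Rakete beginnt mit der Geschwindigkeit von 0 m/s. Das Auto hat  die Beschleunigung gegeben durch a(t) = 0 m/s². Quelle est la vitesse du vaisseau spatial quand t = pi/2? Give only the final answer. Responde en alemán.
Bei t = pi/2, v = 10.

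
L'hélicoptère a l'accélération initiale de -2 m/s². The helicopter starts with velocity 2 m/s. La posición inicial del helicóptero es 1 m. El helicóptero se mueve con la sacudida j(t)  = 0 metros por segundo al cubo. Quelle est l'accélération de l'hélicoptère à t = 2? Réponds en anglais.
To solve this, we need to take 1 antiderivative of our jerk equation j(t) = 0. The antiderivative of jerk is acceleration. Using a(0) = -2, we get a(t) = -2. Using a(t) = -2 and substituting t = 2, we find a = -2.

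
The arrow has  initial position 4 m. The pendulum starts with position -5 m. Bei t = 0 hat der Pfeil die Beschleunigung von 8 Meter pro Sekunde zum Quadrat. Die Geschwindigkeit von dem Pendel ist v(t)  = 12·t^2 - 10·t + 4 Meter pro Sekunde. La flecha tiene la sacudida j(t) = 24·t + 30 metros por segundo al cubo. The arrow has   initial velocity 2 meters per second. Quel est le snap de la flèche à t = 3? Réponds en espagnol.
Para resolver esto, necesitamos tomar 1 derivada de nuestra ecuación de la sacudida j(t) = 24·t + 30. Derivando la sacudida, obtenemos el snap: s(t) = 24. Tenemos el snap s(t) = 24. Sustituyendo t = 3: s(3) = 24.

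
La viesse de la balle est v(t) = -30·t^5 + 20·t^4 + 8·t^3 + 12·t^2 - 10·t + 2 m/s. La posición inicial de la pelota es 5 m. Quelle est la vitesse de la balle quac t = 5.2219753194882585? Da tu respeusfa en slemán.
Aus der Gleichung für die Geschwindigkeit v(t) = -30·t^5 + 20·t^4 + 8·t^3 + 12·t^2 - 10·t + 2, setzen wir t = 5.2219753194882585 ein und erhalten v = -100203.602975223.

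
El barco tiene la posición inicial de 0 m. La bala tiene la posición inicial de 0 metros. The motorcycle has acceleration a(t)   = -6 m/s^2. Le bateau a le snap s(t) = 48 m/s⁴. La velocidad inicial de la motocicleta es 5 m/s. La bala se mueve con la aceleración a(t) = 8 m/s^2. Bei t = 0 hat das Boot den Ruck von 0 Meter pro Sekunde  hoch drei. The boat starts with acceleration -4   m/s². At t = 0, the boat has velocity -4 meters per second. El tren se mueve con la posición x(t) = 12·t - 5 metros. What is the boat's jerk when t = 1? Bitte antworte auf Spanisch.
Debemos encontrar la integral de nuestra ecuación del snap s(t) = 48 1 vez. La integral del snap es la sacudida. Usando j(0) = 0, obtenemos j(t) = 48·t. Tenemos la sacudida j(t) = 48·t. Sustituyendo t = 1: j(1) = 48.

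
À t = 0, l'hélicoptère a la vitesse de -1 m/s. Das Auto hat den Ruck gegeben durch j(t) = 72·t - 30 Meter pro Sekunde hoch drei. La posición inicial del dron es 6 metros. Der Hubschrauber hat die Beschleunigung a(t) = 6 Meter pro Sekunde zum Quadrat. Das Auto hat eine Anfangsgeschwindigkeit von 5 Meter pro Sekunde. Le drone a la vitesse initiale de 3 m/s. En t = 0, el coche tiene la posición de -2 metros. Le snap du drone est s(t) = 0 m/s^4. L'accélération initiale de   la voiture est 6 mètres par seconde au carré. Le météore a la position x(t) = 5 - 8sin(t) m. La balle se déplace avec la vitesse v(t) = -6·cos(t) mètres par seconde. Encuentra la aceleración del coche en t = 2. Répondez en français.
Nous devons intégrer notre équation du jerk j(t) = 72·t - 30 1 fois. L'intégrale du jerk, avec a(0) = 6, donne l'accélération: a(t) = 36·t^2 - 30·t + 6. De l'équation de l'accélération a(t) = 36·t^2 - 30·t + 6, nous substituons t = 2 pour obtenir a = 90.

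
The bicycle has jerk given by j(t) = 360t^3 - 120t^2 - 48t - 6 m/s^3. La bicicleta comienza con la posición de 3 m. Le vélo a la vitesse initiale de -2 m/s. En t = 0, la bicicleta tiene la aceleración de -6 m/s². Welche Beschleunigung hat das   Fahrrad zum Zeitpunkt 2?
Wir müssen unsere Gleichung für den Ruck j(t) = 360·t^3 - 120·t^2 - 48·t - 6 1-mal integrieren. Durch Integration von dem Ruck und Verwendung der Anfangsbedingung a(0) = -6, erhalten wir a(t) = 90·t^4 - 40·t^3 - 24·t^2 - 6·t - 6. Mit a(t) = 90·t^4 - 40·t^3 - 24·t^2 - 6·t - 6 und Einsetzen von t = 2, finden wir a = 1006.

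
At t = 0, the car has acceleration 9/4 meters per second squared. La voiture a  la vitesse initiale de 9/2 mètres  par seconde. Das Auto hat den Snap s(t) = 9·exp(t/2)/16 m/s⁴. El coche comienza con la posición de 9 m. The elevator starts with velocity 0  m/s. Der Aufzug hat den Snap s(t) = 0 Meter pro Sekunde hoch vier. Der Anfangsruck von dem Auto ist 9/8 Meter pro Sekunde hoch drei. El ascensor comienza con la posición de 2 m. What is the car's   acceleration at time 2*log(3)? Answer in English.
Starting from snap s(t) = 9·exp(t/2)/16, we take 2 integrals. Finding the integral of s(t) and using j(0) = 9/8: j(t) = 9·exp(t/2)/8. The integral of jerk, with a(0) = 9/4, gives acceleration: a(t) = 9·exp(t/2)/4. We have acceleration a(t) = 9·exp(t/2)/4. Substituting t = 2*log(3): a(2*log(3)) = 27/4.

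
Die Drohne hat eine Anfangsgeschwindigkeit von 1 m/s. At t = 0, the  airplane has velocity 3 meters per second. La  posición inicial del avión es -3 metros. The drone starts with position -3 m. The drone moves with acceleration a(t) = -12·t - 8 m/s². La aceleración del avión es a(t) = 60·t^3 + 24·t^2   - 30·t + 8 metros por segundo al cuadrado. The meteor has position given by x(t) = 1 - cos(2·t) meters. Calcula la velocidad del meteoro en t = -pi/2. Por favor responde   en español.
Partiendo de la posición x(t) = 1 - cos(2·t), tomamos 1 derivada. La derivada de la posición da la velocidad: v(t) = 2·sin(2·t). Usando v(t) = 2·sin(2·t) y sustituyendo t = -pi/2, encontramos v = 0.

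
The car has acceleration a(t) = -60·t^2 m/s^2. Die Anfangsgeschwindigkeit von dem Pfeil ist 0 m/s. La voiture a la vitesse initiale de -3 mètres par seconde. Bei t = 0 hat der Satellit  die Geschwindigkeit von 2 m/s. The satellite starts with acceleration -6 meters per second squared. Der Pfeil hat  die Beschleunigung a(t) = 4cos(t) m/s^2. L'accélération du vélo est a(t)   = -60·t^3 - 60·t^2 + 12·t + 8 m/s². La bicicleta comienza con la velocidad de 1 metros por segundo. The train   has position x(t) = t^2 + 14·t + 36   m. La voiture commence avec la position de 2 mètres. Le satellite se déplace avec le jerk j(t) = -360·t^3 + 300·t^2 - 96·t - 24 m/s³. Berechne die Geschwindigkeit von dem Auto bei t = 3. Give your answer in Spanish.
Debemos encontrar la integral de nuestra ecuación de la aceleración a(t) = -60·t^2 1 vez. La integral de la aceleración, con v(0) = -3, da la velocidad: v(t) = -20·t^3 - 3. Tenemos la velocidad v(t) = -20·t^3 - 3. Sustituyendo t = 3: v(3) = -543.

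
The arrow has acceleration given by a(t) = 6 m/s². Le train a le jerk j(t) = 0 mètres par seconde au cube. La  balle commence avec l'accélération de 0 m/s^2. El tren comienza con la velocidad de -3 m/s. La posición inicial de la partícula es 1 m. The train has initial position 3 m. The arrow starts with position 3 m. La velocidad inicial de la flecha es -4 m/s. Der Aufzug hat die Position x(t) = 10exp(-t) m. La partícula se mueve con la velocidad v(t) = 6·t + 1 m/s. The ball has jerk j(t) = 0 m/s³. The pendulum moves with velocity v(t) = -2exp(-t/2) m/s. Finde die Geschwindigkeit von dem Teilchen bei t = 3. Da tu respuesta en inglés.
From the given velocity equation v(t) = 6·t + 1, we substitute t = 3 to get v = 19.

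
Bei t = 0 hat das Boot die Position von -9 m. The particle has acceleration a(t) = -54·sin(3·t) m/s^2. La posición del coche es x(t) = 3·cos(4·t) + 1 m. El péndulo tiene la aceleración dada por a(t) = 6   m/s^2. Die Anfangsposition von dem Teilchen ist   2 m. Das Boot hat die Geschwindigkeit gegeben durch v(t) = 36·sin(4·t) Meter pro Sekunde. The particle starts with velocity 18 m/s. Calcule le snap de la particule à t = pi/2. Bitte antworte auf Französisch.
Nous devons dériver notre équation de l'accélération a(t) = -54·sin(3·t) 2 fois. En prenant d/dt de a(t), nous trouvons j(t) = -162·cos(3·t). La dérivée du jerk donne le snap: s(t) = 486·sin(3·t). Nous avons le snap s(t) = 486·sin(3·t). En substituant t = pi/2: s(pi/2) = -486.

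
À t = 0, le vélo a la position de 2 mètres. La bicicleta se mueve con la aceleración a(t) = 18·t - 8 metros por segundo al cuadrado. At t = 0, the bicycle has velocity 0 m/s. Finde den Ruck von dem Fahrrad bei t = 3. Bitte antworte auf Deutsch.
Wir müssen unsere Gleichung für die Beschleunigung a(t) = 18·t - 8 1-mal ableiten. Die Ableitung von der Beschleunigung ergibt den Ruck: j(t) = 18. Wir haben den Ruck j(t) = 18. Durch Einsetzen von t = 3: j(3) = 18.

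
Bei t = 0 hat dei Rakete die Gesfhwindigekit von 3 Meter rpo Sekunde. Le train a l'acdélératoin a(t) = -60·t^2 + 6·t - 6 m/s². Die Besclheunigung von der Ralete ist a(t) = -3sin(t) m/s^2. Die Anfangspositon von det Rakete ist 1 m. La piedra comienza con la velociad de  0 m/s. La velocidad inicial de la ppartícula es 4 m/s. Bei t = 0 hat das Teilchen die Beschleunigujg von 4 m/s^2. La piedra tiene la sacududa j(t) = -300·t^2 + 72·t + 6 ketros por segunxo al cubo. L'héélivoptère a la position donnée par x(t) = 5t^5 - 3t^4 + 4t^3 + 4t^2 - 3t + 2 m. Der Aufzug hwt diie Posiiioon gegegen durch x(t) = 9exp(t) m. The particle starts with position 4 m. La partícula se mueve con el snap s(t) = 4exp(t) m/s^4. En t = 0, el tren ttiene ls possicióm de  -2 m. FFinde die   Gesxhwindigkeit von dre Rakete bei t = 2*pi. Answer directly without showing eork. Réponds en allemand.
Die Geschwindigkeit bei t = 2*pi ist v = 3.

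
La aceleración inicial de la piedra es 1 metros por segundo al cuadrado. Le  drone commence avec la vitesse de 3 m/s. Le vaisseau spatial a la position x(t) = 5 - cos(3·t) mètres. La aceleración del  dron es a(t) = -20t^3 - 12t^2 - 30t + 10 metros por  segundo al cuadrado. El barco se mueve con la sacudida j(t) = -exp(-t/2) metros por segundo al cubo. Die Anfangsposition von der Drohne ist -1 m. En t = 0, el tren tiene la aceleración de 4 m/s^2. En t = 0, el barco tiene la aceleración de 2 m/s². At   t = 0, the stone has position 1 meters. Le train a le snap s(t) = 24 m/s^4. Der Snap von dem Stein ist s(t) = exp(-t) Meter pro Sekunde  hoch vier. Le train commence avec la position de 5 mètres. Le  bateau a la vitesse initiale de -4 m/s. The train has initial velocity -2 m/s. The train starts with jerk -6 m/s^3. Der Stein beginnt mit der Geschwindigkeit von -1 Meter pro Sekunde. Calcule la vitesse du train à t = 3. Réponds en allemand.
Um dies zu lösen, müssen wir 3 Integrale unserer Gleichung für den Snap s(t) = 24 finden. Die Stammfunktion von dem Snap ist der Ruck. Mit j(0) = -6 erhalten wir j(t) = 24·t - 6. Das Integral von dem Ruck, mit a(0) = 4, ergibt die Beschleunigung: a(t) = 12·t^2 - 6·t + 4. Mit ∫a(t)dt und Anwendung von v(0) = -2, finden wir v(t) = 4·t^3 - 3·t^2 + 4·t - 2. Wir haben die Geschwindigkeit v(t) = 4·t^3 - 3·t^2 + 4·t - 2. Durch Einsetzen von t = 3: v(3) = 91.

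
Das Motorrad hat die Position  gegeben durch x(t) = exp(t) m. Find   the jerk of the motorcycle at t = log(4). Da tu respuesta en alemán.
Um dies zu lösen, müssen wir 3 Ableitungen unserer Gleichung für die Position x(t) = exp(t) nehmen. Mit d/dt von x(t) finden wir v(t) = exp(t). Mit d/dt von v(t) finden wir a(t) = exp(t). Die Ableitung von der Beschleunigung ergibt den Ruck: j(t) = exp(t). Wir haben den Ruck j(t) = exp(t). Durch Einsetzen von t = log(4): j(log(4)) = 4.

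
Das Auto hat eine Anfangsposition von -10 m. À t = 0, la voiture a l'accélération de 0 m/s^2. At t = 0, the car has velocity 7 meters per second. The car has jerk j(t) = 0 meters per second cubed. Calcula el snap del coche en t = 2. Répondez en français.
Pour résoudre ceci, nous devons prendre 1 dérivée de notre équation du jerk j(t) = 0. En dérivant le jerk, nous obtenons le snap: s(t) = 0. De l'équation du snap s(t) = 0, nous substituons t = 2 pour obtenir s = 0.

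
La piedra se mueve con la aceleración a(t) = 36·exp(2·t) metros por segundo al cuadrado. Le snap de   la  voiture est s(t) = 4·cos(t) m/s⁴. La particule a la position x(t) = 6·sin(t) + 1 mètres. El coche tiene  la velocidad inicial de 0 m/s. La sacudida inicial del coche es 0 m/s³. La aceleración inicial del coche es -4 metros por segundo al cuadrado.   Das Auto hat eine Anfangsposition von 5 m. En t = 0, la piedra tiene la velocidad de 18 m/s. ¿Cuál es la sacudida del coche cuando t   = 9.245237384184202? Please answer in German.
Um dies zu lösen, müssen wir 1 Integral unserer Gleichung für den Snap s(t) = 4·cos(t) finden. Mit ∫s(t)dt und Anwendung von j(0) = 0, finden wir j(t) = 4·sin(t). Mit j(t) = 4·sin(t) und Einsetzen von t = 9.245237384184202, finden wir j = 0.714310214875433.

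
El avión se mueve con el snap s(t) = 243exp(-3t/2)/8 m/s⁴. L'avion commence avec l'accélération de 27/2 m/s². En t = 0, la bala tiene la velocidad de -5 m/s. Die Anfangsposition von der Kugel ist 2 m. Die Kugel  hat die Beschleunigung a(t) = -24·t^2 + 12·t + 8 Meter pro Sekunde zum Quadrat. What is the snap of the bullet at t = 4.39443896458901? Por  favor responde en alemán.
Ausgehend von der Beschleunigung a(t) = -24·t^2 + 12·t + 8, nehmen wir 2 Ableitungen. Die Ableitung von der Beschleunigung ergibt den Ruck: j(t) = 12 - 48·t. Durch Ableiten von dem Ruck erhalten wir den Snap: s(t) = -48. Wir haben den Snap s(t) = -48. Durch Einsetzen von t = 4.39443896458901: s(4.39443896458901) = -48.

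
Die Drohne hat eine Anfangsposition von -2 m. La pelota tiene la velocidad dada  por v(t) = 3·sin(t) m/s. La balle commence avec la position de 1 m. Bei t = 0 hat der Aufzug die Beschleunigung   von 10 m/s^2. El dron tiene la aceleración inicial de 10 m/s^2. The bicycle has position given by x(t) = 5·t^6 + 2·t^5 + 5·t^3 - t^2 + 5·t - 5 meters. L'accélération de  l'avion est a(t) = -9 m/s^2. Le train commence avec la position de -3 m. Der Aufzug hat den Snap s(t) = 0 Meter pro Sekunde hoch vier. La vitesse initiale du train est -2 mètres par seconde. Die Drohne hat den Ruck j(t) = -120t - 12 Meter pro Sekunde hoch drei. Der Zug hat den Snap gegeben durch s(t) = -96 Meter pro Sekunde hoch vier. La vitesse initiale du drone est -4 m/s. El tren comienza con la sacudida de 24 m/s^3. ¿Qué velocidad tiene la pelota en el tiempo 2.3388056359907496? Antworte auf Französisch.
Nous avons la vitesse v(t) = 3·sin(t). En substituant t = 2.3388056359907496: v(2.3388056359907496) = 2.15788510868402.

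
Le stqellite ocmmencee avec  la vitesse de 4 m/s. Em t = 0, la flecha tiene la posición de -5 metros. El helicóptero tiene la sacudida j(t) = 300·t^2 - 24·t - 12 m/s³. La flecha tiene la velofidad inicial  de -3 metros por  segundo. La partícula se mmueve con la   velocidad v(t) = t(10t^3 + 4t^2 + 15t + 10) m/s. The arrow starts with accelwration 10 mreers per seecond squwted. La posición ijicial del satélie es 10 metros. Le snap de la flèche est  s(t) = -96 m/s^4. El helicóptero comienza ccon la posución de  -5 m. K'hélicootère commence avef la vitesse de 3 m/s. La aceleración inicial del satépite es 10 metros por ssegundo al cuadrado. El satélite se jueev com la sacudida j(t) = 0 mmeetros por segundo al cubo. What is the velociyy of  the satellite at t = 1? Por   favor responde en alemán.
Wir müssen unsere Gleichung für den Ruck j(t) = 0 2-mal integrieren. Mit ∫j(t)dt und Anwendung von a(0) = 10, finden wir a(t) = 10. Mit ∫a(t)dt und Anwendung von v(0) = 4, finden wir v(t) = 10·t + 4. Mit v(t) = 10·t + 4 und Einsetzen von t = 1, finden wir v = 14.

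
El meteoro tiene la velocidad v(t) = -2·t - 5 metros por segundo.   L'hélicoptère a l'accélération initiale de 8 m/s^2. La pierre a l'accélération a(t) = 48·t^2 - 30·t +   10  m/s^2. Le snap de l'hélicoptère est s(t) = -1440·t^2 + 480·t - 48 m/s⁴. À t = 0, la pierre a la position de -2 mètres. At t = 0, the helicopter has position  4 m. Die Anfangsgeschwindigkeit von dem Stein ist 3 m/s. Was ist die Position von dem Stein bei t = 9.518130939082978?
Wir müssen unsere Gleichung für die Beschleunigung a(t) = 48·t^2 - 30·t + 10 2-mal integrieren. Durch Integration von der Beschleunigung und Verwendung der Anfangsbedingung v(0) = 3, erhalten wir v(t) = 16·t^3 - 15·t^2 + 10·t + 3. Die Stammfunktion von der Geschwindigkeit ist die Position. Mit x(0) = -2 erhalten wir x(t) = 4·t^4 - 5·t^3 + 5·t^2 + 3·t - 2. Aus der Gleichung für die Position x(t) = 4·t^4 - 5·t^3 + 5·t^2 + 3·t - 2, setzen wir t = 9.518130939082978 ein und erhalten x = 28997.7450029048.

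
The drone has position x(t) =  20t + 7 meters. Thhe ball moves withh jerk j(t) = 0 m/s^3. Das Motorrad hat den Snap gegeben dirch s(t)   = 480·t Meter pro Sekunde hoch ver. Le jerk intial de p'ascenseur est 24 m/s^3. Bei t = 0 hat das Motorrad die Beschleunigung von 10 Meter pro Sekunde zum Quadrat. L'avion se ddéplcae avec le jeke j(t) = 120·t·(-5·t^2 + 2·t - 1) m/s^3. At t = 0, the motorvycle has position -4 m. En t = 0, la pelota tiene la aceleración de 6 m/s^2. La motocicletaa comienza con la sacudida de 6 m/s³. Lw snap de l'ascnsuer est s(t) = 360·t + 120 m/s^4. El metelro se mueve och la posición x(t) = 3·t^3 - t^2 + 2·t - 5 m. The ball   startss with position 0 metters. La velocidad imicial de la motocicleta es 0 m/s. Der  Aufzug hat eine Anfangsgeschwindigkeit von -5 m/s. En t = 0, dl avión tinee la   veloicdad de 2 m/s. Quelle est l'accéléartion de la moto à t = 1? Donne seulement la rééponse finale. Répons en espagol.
a(1) = 96.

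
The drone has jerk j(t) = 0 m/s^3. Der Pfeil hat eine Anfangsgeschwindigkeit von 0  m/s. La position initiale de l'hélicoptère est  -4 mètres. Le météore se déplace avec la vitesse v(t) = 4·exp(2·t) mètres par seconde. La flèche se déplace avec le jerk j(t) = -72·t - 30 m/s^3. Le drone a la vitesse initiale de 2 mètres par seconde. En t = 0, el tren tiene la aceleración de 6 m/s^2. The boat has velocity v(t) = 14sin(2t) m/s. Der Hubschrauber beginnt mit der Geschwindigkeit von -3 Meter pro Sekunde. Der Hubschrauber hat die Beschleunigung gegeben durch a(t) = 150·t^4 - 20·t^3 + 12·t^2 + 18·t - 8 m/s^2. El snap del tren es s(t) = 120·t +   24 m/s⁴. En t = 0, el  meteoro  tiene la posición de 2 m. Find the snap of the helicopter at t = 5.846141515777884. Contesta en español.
Para resolver esto, necesitamos tomar 2 derivadas de nuestra ecuación de la aceleración a(t) = 150·t^4 - 20·t^3 + 12·t^2 + 18·t - 8. Tomando d/dt de a(t), encontramos j(t) = 600·t^3 - 60·t^2 + 24·t + 18. Tomando d/dt de j(t), encontramos s(t) = 1800·t^2 - 120·t + 24. De la ecuación del snap s(t) = 1800·t^2 - 120·t + 24, sustituimos t = 5.846141515777884 para obtener s = 60841.7301386098.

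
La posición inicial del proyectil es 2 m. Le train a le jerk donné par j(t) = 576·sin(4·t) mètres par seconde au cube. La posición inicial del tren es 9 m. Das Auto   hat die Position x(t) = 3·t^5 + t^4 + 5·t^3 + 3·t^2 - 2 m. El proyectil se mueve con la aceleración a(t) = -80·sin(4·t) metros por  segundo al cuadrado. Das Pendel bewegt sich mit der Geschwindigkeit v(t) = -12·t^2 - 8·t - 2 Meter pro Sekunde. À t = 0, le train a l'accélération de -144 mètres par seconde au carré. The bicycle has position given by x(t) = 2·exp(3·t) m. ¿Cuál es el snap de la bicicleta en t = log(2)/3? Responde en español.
Debemos derivar nuestra ecuación de la posición x(t) = 2·exp(3·t) 4 veces. La derivada de la posición da la velocidad: v(t) = 6·exp(3·t). Derivando la velocidad, obtenemos la aceleración: a(t) = 18·exp(3·t). Tomando d/dt de a(t), encontramos j(t) = 54·exp(3·t). La derivada de la sacudida da el snap: s(t) = 162·exp(3·t). Usando s(t) = 162·exp(3·t) y sustituyendo t = log(2)/3, encontramos s = 324.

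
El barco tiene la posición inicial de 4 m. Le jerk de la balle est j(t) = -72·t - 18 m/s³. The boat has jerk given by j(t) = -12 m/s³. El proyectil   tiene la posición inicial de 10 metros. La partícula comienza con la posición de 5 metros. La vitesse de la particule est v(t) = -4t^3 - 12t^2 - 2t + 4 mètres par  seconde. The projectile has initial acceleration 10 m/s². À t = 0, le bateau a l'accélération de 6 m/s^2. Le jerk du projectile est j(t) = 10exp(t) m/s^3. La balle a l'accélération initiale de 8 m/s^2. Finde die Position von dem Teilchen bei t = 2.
Wir müssen unsere Gleichung für die Geschwindigkeit v(t) = -4·t^3 - 12·t^2 - 2·t + 4 1-mal integrieren. Die Stammfunktion von der Geschwindigkeit, mit x(0) = 5, ergibt die Position: x(t) = -t^4 - 4·t^3 - t^2 + 4·t + 5. Wir haben die Position x(t) = -t^4 - 4·t^3 - t^2 + 4·t + 5. Durch Einsetzen von t = 2: x(2) = -39.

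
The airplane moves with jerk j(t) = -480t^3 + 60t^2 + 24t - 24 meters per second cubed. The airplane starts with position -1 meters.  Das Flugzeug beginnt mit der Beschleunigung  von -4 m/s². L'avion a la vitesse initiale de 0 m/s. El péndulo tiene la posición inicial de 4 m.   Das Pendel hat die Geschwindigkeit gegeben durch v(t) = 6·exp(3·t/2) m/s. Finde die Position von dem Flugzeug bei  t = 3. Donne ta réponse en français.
En partant du jerk j(t) = -480·t^3 + 60·t^2 + 24·t - 24, nous prenons 3 primitives. L'intégrale du jerk est l'accélération. En utilisant a(0) = -4, nous obtenons a(t) = -120·t^4 + 20·t^3 + 12·t^2 - 24·t - 4. L'intégrale de l'accélération, avec v(0) = 0, donne la vitesse: v(t) = t·(-24·t^4 + 5·t^3 + 4·t^2 - 12·t - 4). L'intégrale de la vitesse est la position. En utilisant x(0) = -1, nous obtenons x(t) = -4·t^6 + t^5 + t^4 - 4·t^3 - 2·t^2 - 1. Nous avons la position x(t) = -4·t^6 + t^5 + t^4 - 4·t^3 - 2·t^2 - 1. En substituant t = 3: x(3) = -2719.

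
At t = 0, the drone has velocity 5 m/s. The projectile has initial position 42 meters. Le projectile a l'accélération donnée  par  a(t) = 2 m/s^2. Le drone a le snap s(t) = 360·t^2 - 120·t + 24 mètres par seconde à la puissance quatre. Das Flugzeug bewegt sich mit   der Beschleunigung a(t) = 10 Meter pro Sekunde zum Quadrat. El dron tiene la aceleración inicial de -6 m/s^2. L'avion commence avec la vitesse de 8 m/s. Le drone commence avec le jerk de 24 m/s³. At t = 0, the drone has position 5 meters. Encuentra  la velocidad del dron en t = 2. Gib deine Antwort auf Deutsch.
Wir müssen unsere Gleichung für den Snap s(t) = 360·t^2 - 120·t + 24 3-mal integrieren. Das Integral von dem Snap ist der Ruck. Mit j(0) = 24 erhalten wir j(t) = 120·t^3 - 60·t^2 + 24·t + 24. Mit ∫j(t)dt und Anwendung von a(0) = -6, finden wir a(t) = 30·t^4 - 20·t^3 + 12·t^2 + 24·t - 6. Durch Integration von der Beschleunigung und Verwendung der Anfangsbedingung v(0) = 5, erhalten wir v(t) = 6·t^5 - 5·t^4 + 4·t^3 + 12·t^2 - 6·t + 5. Aus der Gleichung für die Geschwindigkeit v(t) = 6·t^5 - 5·t^4 + 4·t^3 + 12·t^2 - 6·t + 5, setzen wir t = 2 ein und erhalten v = 185.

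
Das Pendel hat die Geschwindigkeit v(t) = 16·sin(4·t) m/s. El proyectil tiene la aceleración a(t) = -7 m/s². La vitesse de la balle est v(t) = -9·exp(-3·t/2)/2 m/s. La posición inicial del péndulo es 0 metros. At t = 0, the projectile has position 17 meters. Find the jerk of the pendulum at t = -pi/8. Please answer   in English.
Starting from velocity v(t) = 16·sin(4·t), we take 2 derivatives. Taking d/dt of v(t), we find a(t) = 64·cos(4·t). The derivative of acceleration gives jerk: j(t) = -256·sin(4·t). We have jerk j(t) = -256·sin(4·t). Substituting t = -pi/8: j(-pi/8) = 256.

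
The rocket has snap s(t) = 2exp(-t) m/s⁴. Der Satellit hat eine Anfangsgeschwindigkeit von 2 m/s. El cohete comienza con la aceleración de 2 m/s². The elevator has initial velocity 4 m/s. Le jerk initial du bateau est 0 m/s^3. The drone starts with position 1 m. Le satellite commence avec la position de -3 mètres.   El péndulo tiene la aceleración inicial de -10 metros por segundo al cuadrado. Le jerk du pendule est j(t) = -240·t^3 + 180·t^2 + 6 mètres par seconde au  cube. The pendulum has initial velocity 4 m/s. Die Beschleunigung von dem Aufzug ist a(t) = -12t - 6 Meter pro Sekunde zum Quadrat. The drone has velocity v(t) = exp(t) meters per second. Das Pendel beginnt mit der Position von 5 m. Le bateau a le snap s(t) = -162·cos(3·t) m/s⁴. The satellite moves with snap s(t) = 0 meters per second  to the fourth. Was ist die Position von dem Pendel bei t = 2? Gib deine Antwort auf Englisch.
To find the answer, we compute 3 integrals of j(t) = -240·t^3 + 180·t^2 + 6. Finding the antiderivative of j(t) and using a(0) = -10: a(t) = -60·t^4 + 60·t^3 + 6·t - 10. The integral of acceleration is velocity. Using v(0) = 4, we get v(t) = -12·t^5 + 15·t^4 + 3·t^2 - 10·t + 4. Integrating velocity and using the initial condition x(0) = 5, we get x(t) = -2·t^6 + 3·t^5 + t^3 - 5·t^2 + 4·t + 5. We have position x(t) = -2·t^6 + 3·t^5 + t^3 - 5·t^2 + 4·t + 5. Substituting t = 2: x(2) = -31.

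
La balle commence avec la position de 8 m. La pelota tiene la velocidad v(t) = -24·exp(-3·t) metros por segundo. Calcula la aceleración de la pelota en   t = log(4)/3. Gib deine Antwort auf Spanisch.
Partiendo de la velocidad v(t) = -24·exp(-3·t), tomamos 1 derivada. Tomando d/dt de v(t), encontramos a(t) = 72·exp(-3·t). Usando a(t) = 72·exp(-3·t) y sustituyendo t = log(4)/3, encontramos a = 18.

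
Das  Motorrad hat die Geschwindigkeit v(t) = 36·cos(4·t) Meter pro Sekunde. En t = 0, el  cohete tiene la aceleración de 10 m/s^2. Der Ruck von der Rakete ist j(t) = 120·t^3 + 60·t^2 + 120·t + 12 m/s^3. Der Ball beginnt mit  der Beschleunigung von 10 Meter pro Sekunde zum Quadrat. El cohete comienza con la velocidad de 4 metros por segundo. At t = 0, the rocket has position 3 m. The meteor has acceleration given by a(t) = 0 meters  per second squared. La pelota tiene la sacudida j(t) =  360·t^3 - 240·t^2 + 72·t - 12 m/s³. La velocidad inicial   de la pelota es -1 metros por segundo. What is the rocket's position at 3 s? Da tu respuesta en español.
Para resolver esto, necesitamos tomar 3 integrales de nuestra ecuación de la sacudida j(t) = 120·t^3 + 60·t^2 + 120·t + 12. Integrando la sacudida y usando la condición inicial a(0) = 10, obtenemos a(t) = 30·t^4 + 20·t^3 + 60·t^2 + 12·t + 10. Integrando la aceleración y usando la condición inicial v(0) = 4, obtenemos v(t) = 6·t^5 + 5·t^4 + 20·t^3 + 6·t^2 + 10·t + 4. Tomando ∫v(t)dt y aplicando x(0) = 3, encontramos x(t) = t^6 + t^5 + 5·t^4 + 2·t^3 + 5·t^2 + 4·t + 3. Tenemos la posición x(t) = t^6 + t^5 + 5·t^4 + 2·t^3 + 5·t^2 + 4·t + 3. Sustituyendo t = 3: x(3) = 1491.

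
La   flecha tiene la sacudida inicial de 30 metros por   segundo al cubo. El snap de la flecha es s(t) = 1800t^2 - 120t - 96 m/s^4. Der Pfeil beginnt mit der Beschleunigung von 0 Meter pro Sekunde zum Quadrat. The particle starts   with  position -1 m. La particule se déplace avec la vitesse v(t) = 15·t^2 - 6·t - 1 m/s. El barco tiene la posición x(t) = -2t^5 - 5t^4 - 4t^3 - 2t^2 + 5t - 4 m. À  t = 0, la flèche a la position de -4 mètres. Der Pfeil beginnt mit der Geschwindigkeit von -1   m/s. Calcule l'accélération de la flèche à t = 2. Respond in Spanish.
Partiendo del snap s(t) = 1800·t^2 - 120·t - 96, tomamos 2 integrales. Integrando el snap y usando la condición inicial j(0) = 30, obtenemos j(t) = 600·t^3 - 60·t^2 - 96·t + 30. Tomando ∫j(t)dt y aplicando a(0) = 0, encontramos a(t) = 2·t·(75·t^3 - 10·t^2 - 24·t + 15). Usando a(t) = 2·t·(75·t^3 - 10·t^2 - 24·t + 15) y sustituyendo t = 2, encontramos a = 2108.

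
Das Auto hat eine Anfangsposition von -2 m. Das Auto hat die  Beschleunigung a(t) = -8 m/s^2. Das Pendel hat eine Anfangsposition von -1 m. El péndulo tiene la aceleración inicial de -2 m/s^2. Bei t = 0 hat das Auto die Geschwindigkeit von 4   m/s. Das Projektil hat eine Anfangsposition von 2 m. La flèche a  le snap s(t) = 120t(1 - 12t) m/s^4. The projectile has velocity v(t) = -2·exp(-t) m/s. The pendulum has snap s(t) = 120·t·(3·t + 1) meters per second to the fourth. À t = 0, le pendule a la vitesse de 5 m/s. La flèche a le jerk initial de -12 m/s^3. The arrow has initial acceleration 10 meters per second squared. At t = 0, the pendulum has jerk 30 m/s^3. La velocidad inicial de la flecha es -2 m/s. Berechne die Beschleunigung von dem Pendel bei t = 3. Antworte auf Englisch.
To find the answer, we compute 2 integrals of s(t) = 120·t·(3·t + 1). Finding the integral of s(t) and using j(0) = 30: j(t) = 120·t^3 + 60·t^2 + 30. Taking ∫j(t)dt and applying a(0) = -2, we find a(t) = 30·t^4 + 20·t^3 + 30·t - 2. We have acceleration a(t) = 30·t^4 + 20·t^3 + 30·t - 2. Substituting t = 3: a(3) = 3058.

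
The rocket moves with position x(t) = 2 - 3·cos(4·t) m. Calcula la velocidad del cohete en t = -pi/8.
Para resolver esto, necesitamos tomar 1 derivada de nuestra ecuación de la posición x(t) = 2 - 3·cos(4·t). La derivada de la posición da la velocidad: v(t) = 12·sin(4·t). Usando v(t) = 12·sin(4·t) y sustituyendo t = -pi/8, encontramos v = -12.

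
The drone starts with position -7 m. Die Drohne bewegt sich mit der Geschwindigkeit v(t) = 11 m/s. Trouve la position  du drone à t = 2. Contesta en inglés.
To solve this, we need to take 1 antiderivative of our velocity equation v(t) = 11. Taking ∫v(t)dt and applying x(0) = -7, we find x(t) = 11·t - 7. Using x(t) = 11·t - 7 and substituting t = 2, we find x = 15.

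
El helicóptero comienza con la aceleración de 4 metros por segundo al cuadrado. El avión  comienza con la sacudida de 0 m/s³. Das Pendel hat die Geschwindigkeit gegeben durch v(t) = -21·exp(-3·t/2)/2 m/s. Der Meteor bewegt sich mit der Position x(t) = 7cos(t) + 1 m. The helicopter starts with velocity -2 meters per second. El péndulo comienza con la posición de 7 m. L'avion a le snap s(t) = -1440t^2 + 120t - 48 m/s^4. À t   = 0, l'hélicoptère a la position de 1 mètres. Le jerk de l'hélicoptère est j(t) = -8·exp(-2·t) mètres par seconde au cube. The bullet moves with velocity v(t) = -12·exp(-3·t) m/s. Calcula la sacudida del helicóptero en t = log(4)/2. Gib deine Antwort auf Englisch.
We have jerk j(t) = -8·exp(-2·t). Substituting t = log(4)/2: j(log(4)/2) = -2.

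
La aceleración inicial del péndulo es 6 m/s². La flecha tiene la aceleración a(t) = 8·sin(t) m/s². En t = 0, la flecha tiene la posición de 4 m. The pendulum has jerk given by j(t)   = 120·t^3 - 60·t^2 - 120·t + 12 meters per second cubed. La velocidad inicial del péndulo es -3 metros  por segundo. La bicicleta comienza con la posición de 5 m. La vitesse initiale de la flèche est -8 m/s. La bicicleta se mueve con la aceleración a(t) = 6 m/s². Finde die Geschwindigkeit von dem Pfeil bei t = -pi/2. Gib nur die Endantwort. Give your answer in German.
Die Antwort ist 0.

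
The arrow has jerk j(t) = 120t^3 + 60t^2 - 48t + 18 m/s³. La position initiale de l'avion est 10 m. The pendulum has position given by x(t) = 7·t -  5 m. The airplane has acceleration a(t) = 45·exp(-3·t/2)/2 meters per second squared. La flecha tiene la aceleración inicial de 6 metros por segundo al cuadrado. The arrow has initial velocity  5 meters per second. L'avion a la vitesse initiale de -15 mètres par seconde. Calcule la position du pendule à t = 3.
De l'équation de la position x(t) = 7·t - 5, nous substituons t = 3 pour obtenir x = 16.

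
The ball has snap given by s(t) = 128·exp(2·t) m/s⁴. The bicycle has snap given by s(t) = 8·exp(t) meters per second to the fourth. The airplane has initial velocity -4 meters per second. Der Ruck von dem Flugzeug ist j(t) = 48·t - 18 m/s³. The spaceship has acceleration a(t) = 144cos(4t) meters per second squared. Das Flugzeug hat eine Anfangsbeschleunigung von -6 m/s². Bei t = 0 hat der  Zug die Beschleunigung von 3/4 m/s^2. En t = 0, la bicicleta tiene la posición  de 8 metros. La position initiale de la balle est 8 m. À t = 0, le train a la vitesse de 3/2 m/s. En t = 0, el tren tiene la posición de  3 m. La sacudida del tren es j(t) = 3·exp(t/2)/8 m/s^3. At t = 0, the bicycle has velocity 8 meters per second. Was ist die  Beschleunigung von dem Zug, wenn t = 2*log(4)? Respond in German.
Ausgehend von dem Ruck j(t) = 3·exp(t/2)/8, nehmen wir 1 Stammfunktion. Die Stammfunktion von dem Ruck ist die Beschleunigung. Mit a(0) = 3/4 erhalten wir a(t) = 3·exp(t/2)/4. Aus der Gleichung für die Beschleunigung a(t) = 3·exp(t/2)/4, setzen wir t = 2*log(4) ein und erhalten a = 3.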